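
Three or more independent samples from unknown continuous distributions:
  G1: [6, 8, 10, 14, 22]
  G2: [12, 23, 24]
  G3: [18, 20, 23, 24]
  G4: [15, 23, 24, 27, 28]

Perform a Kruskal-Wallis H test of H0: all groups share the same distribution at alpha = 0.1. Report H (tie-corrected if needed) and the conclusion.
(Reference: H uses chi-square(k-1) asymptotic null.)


Step 1: Combine all N = 17 observations and assign midranks.
sorted (value, group, rank): (6,G1,1), (8,G1,2), (10,G1,3), (12,G2,4), (14,G1,5), (15,G4,6), (18,G3,7), (20,G3,8), (22,G1,9), (23,G2,11), (23,G3,11), (23,G4,11), (24,G2,14), (24,G3,14), (24,G4,14), (27,G4,16), (28,G4,17)
Step 2: Sum ranks within each group.
R_1 = 20 (n_1 = 5)
R_2 = 29 (n_2 = 3)
R_3 = 40 (n_3 = 4)
R_4 = 64 (n_4 = 5)
Step 3: H = 12/(N(N+1)) * sum(R_i^2/n_i) - 3(N+1)
     = 12/(17*18) * (20^2/5 + 29^2/3 + 40^2/4 + 64^2/5) - 3*18
     = 0.039216 * 1579.53 - 54
     = 7.942484.
Step 4: Ties present; correction factor C = 1 - 48/(17^3 - 17) = 0.990196. Corrected H = 7.942484 / 0.990196 = 8.021122.
Step 5: Under H0, H ~ chi^2(3); p-value = 0.045577.
Step 6: alpha = 0.1. reject H0.

H = 8.0211, df = 3, p = 0.045577, reject H0.


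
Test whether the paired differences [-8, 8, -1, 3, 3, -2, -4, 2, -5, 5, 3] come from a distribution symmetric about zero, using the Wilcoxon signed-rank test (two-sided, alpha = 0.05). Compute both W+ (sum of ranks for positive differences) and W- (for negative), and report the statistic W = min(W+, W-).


Step 1: Drop any zero differences (none here) and take |d_i|.
|d| = [8, 8, 1, 3, 3, 2, 4, 2, 5, 5, 3]
Step 2: Midrank |d_i| (ties get averaged ranks).
ranks: |8|->10.5, |8|->10.5, |1|->1, |3|->5, |3|->5, |2|->2.5, |4|->7, |2|->2.5, |5|->8.5, |5|->8.5, |3|->5
Step 3: Attach original signs; sum ranks with positive sign and with negative sign.
W+ = 10.5 + 5 + 5 + 2.5 + 8.5 + 5 = 36.5
W- = 10.5 + 1 + 2.5 + 7 + 8.5 = 29.5
(Check: W+ + W- = 66 should equal n(n+1)/2 = 66.)
Step 4: Test statistic W = min(W+, W-) = 29.5.
Step 5: Ties in |d|, so use the tie-corrected normal approximation.
        E[W] = n(n+1)/4 = 11*12/4 = 33.
        Tie groups: |d|=2 (t=2), |d|=3 (t=3), |d|=5 (t=2), |d|=8 (t=2); sum(t^3 - t) = 42.
        Var[W] = n(n+1)(2n+1)/24 - sum(t^3-t)/48 = 3036/24 - 42/48 = 125.625.
        z = (W - E[W]) / sqrt(Var[W]) = (29.5 - 33) / 11.2083 = -0.3123.
        Two-sided p = 2*Phi(z) = 0.754835.
Step 6: alpha = 0.05. fail to reject H0.

W+ = 36.5, W- = 29.5, W = min = 29.5, p = 0.754835, fail to reject H0.


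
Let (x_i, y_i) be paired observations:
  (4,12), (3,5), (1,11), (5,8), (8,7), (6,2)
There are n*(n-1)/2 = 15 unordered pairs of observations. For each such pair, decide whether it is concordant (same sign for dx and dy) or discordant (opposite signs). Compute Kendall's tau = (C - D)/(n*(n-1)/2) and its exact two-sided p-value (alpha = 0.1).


Step 1: Enumerate the 15 unordered pairs (i,j) with i<j and classify each by sign(x_j-x_i) * sign(y_j-y_i).
  (1,2):dx=-1,dy=-7->C; (1,3):dx=-3,dy=-1->C; (1,4):dx=+1,dy=-4->D; (1,5):dx=+4,dy=-5->D
  (1,6):dx=+2,dy=-10->D; (2,3):dx=-2,dy=+6->D; (2,4):dx=+2,dy=+3->C; (2,5):dx=+5,dy=+2->C
  (2,6):dx=+3,dy=-3->D; (3,4):dx=+4,dy=-3->D; (3,5):dx=+7,dy=-4->D; (3,6):dx=+5,dy=-9->D
  (4,5):dx=+3,dy=-1->D; (4,6):dx=+1,dy=-6->D; (5,6):dx=-2,dy=-5->C
Step 2: C = 5, D = 10, total pairs = 15.
Step 3: tau = (C - D)/(n(n-1)/2) = (5 - 10)/15 = -0.333333.
Step 4: Exact two-sided p-value (enumerate n! = 720 permutations of y under H0): p = 0.469444.
Step 5: alpha = 0.1. fail to reject H0.

tau_b = -0.3333 (C=5, D=10), p = 0.469444, fail to reject H0.


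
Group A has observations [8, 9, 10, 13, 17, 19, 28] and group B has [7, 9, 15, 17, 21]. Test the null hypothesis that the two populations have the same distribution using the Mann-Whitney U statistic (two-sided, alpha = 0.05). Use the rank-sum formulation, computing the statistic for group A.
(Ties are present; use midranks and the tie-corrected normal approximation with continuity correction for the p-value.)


Step 1: Combine and sort all 12 observations; assign midranks.
sorted (value, group): (7,Y), (8,X), (9,X), (9,Y), (10,X), (13,X), (15,Y), (17,X), (17,Y), (19,X), (21,Y), (28,X)
ranks: 7->1, 8->2, 9->3.5, 9->3.5, 10->5, 13->6, 15->7, 17->8.5, 17->8.5, 19->10, 21->11, 28->12
Step 2: Rank sum for X: R1 = 2 + 3.5 + 5 + 6 + 8.5 + 10 + 12 = 47.
Step 3: U_X = R1 - n1(n1+1)/2 = 47 - 7*8/2 = 47 - 28 = 19.
       U_Y = n1*n2 - U_X = 35 - 19 = 16.
Step 4: Ties are present, so use the tie-corrected normal approximation (with continuity correction) for the p-value.
Step 5: p-value = 0.870542; compare to alpha = 0.05. fail to reject H0.

U_X = 19, p = 0.870542, fail to reject H0 at alpha = 0.05.


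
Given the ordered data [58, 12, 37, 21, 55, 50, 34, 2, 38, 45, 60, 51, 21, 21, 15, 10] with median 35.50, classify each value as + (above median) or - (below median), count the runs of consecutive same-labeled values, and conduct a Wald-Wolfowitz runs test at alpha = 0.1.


Step 1: Compute median = 35.50; label A = above, B = below.
Labels in order: ABABAABBAAAABBBB  (n_A = 8, n_B = 8)
Step 2: Count runs R = 8.
Step 3: Under H0 (random ordering), E[R] = 2*n_A*n_B/(n_A+n_B) + 1 = 2*8*8/16 + 1 = 9.0000.
        Var[R] = 2*n_A*n_B*(2*n_A*n_B - n_A - n_B) / ((n_A+n_B)^2 * (n_A+n_B-1)) = 14336/3840 = 3.7333.
        SD[R] = 1.9322.
Step 4: Continuity-corrected z = (R + 0.5 - E[R]) / SD[R] = (8 + 0.5 - 9.0000) / 1.9322 = -0.2588.
Step 5: Two-sided p-value via normal approximation = 2*(1 - Phi(|z|)) = 0.795809.
Step 6: alpha = 0.1. fail to reject H0.

R = 8, z = -0.2588, p = 0.795809, fail to reject H0.


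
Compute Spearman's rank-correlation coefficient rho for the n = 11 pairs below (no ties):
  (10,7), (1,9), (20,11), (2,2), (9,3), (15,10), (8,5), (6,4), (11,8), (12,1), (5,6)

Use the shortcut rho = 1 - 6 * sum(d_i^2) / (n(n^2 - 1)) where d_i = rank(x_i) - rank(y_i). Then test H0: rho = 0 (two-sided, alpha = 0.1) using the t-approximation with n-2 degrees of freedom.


Step 1: Rank x and y separately (midranks; no ties here).
rank(x): 10->7, 1->1, 20->11, 2->2, 9->6, 15->10, 8->5, 6->4, 11->8, 12->9, 5->3
rank(y): 7->7, 9->9, 11->11, 2->2, 3->3, 10->10, 5->5, 4->4, 8->8, 1->1, 6->6
Step 2: d_i = R_x(i) - R_y(i); compute d_i^2.
  (7-7)^2=0, (1-9)^2=64, (11-11)^2=0, (2-2)^2=0, (6-3)^2=9, (10-10)^2=0, (5-5)^2=0, (4-4)^2=0, (8-8)^2=0, (9-1)^2=64, (3-6)^2=9
sum(d^2) = 146.
Step 3: rho = 1 - 6*146 / (11*(11^2 - 1)) = 1 - 876/1320 = 0.336364.
Step 4: Under H0, t = rho * sqrt((n-2)/(1-rho^2)) = 1.0715 ~ t(9).
Step 5: Two-sided p-value from the t-distribution with 9 df = 0.311824.
Step 6: alpha = 0.1. fail to reject H0.

rho = 0.3364, p = 0.311824, fail to reject H0 at alpha = 0.1.


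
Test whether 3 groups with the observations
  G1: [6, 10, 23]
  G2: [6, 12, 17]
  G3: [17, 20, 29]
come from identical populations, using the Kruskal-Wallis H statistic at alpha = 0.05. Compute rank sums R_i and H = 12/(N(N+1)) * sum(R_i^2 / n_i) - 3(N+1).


Step 1: Combine all N = 9 observations and assign midranks.
sorted (value, group, rank): (6,G1,1.5), (6,G2,1.5), (10,G1,3), (12,G2,4), (17,G2,5.5), (17,G3,5.5), (20,G3,7), (23,G1,8), (29,G3,9)
Step 2: Sum ranks within each group.
R_1 = 12.5 (n_1 = 3)
R_2 = 11 (n_2 = 3)
R_3 = 21.5 (n_3 = 3)
Step 3: H = 12/(N(N+1)) * sum(R_i^2/n_i) - 3(N+1)
     = 12/(9*10) * (12.5^2/3 + 11^2/3 + 21.5^2/3) - 3*10
     = 0.133333 * 246.5 - 30
     = 2.866667.
Step 4: Ties present; correction factor C = 1 - 12/(9^3 - 9) = 0.983333. Corrected H = 2.866667 / 0.983333 = 2.915254.
Step 5: Under H0, H ~ chi^2(2); p-value = 0.232788.
Step 6: alpha = 0.05. fail to reject H0.

H = 2.9153, df = 2, p = 0.232788, fail to reject H0.


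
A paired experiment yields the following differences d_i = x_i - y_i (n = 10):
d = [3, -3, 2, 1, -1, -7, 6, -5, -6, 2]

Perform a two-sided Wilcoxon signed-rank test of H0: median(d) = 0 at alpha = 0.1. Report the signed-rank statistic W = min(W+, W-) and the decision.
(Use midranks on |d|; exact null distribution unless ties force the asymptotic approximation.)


Step 1: Drop any zero differences (none here) and take |d_i|.
|d| = [3, 3, 2, 1, 1, 7, 6, 5, 6, 2]
Step 2: Midrank |d_i| (ties get averaged ranks).
ranks: |3|->5.5, |3|->5.5, |2|->3.5, |1|->1.5, |1|->1.5, |7|->10, |6|->8.5, |5|->7, |6|->8.5, |2|->3.5
Step 3: Attach original signs; sum ranks with positive sign and with negative sign.
W+ = 5.5 + 3.5 + 1.5 + 8.5 + 3.5 = 22.5
W- = 5.5 + 1.5 + 10 + 7 + 8.5 = 32.5
(Check: W+ + W- = 55 should equal n(n+1)/2 = 55.)
Step 4: Test statistic W = min(W+, W-) = 22.5.
Step 5: Ties in |d|, so use the tie-corrected normal approximation.
        E[W] = n(n+1)/4 = 10*11/4 = 27.5.
        Tie groups: |d|=1 (t=2), |d|=2 (t=2), |d|=3 (t=2), |d|=6 (t=2); sum(t^3 - t) = 24.
        Var[W] = n(n+1)(2n+1)/24 - sum(t^3-t)/48 = 2310/24 - 24/48 = 95.75.
        z = (W - E[W]) / sqrt(Var[W]) = (22.5 - 27.5) / 9.7852 = -0.5110.
        Two-sided p = 2*Phi(z) = 0.609368.
Step 6: alpha = 0.1. fail to reject H0.

W+ = 22.5, W- = 32.5, W = min = 22.5, p = 0.609368, fail to reject H0.


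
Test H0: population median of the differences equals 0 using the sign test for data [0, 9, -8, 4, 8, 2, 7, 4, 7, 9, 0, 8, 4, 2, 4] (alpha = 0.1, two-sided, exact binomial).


Step 1: Discard zero differences. Original n = 15; n_eff = number of nonzero differences = 13.
Nonzero differences (with sign): +9, -8, +4, +8, +2, +7, +4, +7, +9, +8, +4, +2, +4
Step 2: Count signs: positive = 12, negative = 1.
Step 3: Under H0: P(positive) = 0.5, so the number of positives S ~ Bin(13, 0.5).
Step 4: Two-sided exact p-value = sum of Bin(13,0.5) probabilities at or below the observed probability = 0.003418.
Step 5: alpha = 0.1. reject H0.

n_eff = 13, pos = 12, neg = 1, p = 0.003418, reject H0.


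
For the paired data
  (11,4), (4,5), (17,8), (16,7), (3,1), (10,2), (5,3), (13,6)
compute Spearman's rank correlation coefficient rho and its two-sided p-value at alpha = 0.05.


Step 1: Rank x and y separately (midranks; no ties here).
rank(x): 11->5, 4->2, 17->8, 16->7, 3->1, 10->4, 5->3, 13->6
rank(y): 4->4, 5->5, 8->8, 7->7, 1->1, 2->2, 3->3, 6->6
Step 2: d_i = R_x(i) - R_y(i); compute d_i^2.
  (5-4)^2=1, (2-5)^2=9, (8-8)^2=0, (7-7)^2=0, (1-1)^2=0, (4-2)^2=4, (3-3)^2=0, (6-6)^2=0
sum(d^2) = 14.
Step 3: rho = 1 - 6*14 / (8*(8^2 - 1)) = 1 - 84/504 = 0.833333.
Step 4: Under H0, t = rho * sqrt((n-2)/(1-rho^2)) = 3.6927 ~ t(6).
Step 5: Two-sided p-value from the t-distribution with 6 df = 0.010176.
Step 6: alpha = 0.05. reject H0.

rho = 0.8333, p = 0.010176, reject H0 at alpha = 0.05.


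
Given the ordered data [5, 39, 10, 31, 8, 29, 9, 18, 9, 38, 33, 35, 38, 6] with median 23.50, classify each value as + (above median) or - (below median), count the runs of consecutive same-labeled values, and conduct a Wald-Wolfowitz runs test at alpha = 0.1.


Step 1: Compute median = 23.50; label A = above, B = below.
Labels in order: BABABABBBAAAAB  (n_A = 7, n_B = 7)
Step 2: Count runs R = 9.
Step 3: Under H0 (random ordering), E[R] = 2*n_A*n_B/(n_A+n_B) + 1 = 2*7*7/14 + 1 = 8.0000.
        Var[R] = 2*n_A*n_B*(2*n_A*n_B - n_A - n_B) / ((n_A+n_B)^2 * (n_A+n_B-1)) = 8232/2548 = 3.2308.
        SD[R] = 1.7974.
Step 4: Continuity-corrected z = (R - 0.5 - E[R]) / SD[R] = (9 - 0.5 - 8.0000) / 1.7974 = 0.2782.
Step 5: Two-sided p-value via normal approximation = 2*(1 - Phi(|z|)) = 0.780879.
Step 6: alpha = 0.1. fail to reject H0.

R = 9, z = 0.2782, p = 0.780879, fail to reject H0.


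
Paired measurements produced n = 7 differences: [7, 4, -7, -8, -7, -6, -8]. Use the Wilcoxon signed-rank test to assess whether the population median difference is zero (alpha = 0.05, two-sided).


Step 1: Drop any zero differences (none here) and take |d_i|.
|d| = [7, 4, 7, 8, 7, 6, 8]
Step 2: Midrank |d_i| (ties get averaged ranks).
ranks: |7|->4, |4|->1, |7|->4, |8|->6.5, |7|->4, |6|->2, |8|->6.5
Step 3: Attach original signs; sum ranks with positive sign and with negative sign.
W+ = 4 + 1 = 5
W- = 4 + 6.5 + 4 + 2 + 6.5 = 23
(Check: W+ + W- = 28 should equal n(n+1)/2 = 28.)
Step 4: Test statistic W = min(W+, W-) = 5.
Step 5: Ties in |d|, so use the tie-corrected normal approximation.
        E[W] = n(n+1)/4 = 7*8/4 = 14.
        Tie groups: |d|=7 (t=3), |d|=8 (t=2); sum(t^3 - t) = 30.
        Var[W] = n(n+1)(2n+1)/24 - sum(t^3-t)/48 = 840/24 - 30/48 = 34.375.
        z = (W - E[W]) / sqrt(Var[W]) = (5 - 14) / 5.8630 = -1.5350.
        Two-sided p = 2*Phi(z) = 0.124773.
Step 6: alpha = 0.05. fail to reject H0.

W+ = 5, W- = 23, W = min = 5, p = 0.124773, fail to reject H0.


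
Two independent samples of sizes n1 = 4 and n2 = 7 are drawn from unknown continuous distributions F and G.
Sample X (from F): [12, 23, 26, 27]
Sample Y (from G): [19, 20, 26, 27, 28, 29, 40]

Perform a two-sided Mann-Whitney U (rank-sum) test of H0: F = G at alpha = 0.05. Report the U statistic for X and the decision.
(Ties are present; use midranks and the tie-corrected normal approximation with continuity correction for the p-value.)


Step 1: Combine and sort all 11 observations; assign midranks.
sorted (value, group): (12,X), (19,Y), (20,Y), (23,X), (26,X), (26,Y), (27,X), (27,Y), (28,Y), (29,Y), (40,Y)
ranks: 12->1, 19->2, 20->3, 23->4, 26->5.5, 26->5.5, 27->7.5, 27->7.5, 28->9, 29->10, 40->11
Step 2: Rank sum for X: R1 = 1 + 4 + 5.5 + 7.5 = 18.
Step 3: U_X = R1 - n1(n1+1)/2 = 18 - 4*5/2 = 18 - 10 = 8.
       U_Y = n1*n2 - U_X = 28 - 8 = 20.
Step 4: Ties are present, so use the tie-corrected normal approximation (with continuity correction) for the p-value.
Step 5: p-value = 0.296412; compare to alpha = 0.05. fail to reject H0.

U_X = 8, p = 0.296412, fail to reject H0 at alpha = 0.05.


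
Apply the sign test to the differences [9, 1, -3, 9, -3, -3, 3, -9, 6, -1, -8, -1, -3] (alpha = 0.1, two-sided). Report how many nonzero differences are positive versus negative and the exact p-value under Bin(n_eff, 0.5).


Step 1: Discard zero differences. Original n = 13; n_eff = number of nonzero differences = 13.
Nonzero differences (with sign): +9, +1, -3, +9, -3, -3, +3, -9, +6, -1, -8, -1, -3
Step 2: Count signs: positive = 5, negative = 8.
Step 3: Under H0: P(positive) = 0.5, so the number of positives S ~ Bin(13, 0.5).
Step 4: Two-sided exact p-value = sum of Bin(13,0.5) probabilities at or below the observed probability = 0.581055.
Step 5: alpha = 0.1. fail to reject H0.

n_eff = 13, pos = 5, neg = 8, p = 0.581055, fail to reject H0.


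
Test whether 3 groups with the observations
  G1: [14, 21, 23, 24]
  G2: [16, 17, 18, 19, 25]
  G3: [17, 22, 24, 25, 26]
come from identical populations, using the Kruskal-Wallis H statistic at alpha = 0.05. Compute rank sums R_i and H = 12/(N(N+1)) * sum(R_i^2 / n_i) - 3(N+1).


Step 1: Combine all N = 14 observations and assign midranks.
sorted (value, group, rank): (14,G1,1), (16,G2,2), (17,G2,3.5), (17,G3,3.5), (18,G2,5), (19,G2,6), (21,G1,7), (22,G3,8), (23,G1,9), (24,G1,10.5), (24,G3,10.5), (25,G2,12.5), (25,G3,12.5), (26,G3,14)
Step 2: Sum ranks within each group.
R_1 = 27.5 (n_1 = 4)
R_2 = 29 (n_2 = 5)
R_3 = 48.5 (n_3 = 5)
Step 3: H = 12/(N(N+1)) * sum(R_i^2/n_i) - 3(N+1)
     = 12/(14*15) * (27.5^2/4 + 29^2/5 + 48.5^2/5) - 3*15
     = 0.057143 * 827.712 - 45
     = 2.297857.
Step 4: Ties present; correction factor C = 1 - 18/(14^3 - 14) = 0.993407. Corrected H = 2.297857 / 0.993407 = 2.313108.
Step 5: Under H0, H ~ chi^2(2); p-value = 0.314568.
Step 6: alpha = 0.05. fail to reject H0.

H = 2.3131, df = 2, p = 0.314568, fail to reject H0.


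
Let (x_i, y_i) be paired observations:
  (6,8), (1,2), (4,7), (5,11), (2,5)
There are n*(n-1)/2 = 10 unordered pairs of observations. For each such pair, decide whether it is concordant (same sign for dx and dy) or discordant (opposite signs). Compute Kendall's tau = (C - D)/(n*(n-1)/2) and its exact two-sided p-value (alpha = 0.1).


Step 1: Enumerate the 10 unordered pairs (i,j) with i<j and classify each by sign(x_j-x_i) * sign(y_j-y_i).
  (1,2):dx=-5,dy=-6->C; (1,3):dx=-2,dy=-1->C; (1,4):dx=-1,dy=+3->D; (1,5):dx=-4,dy=-3->C
  (2,3):dx=+3,dy=+5->C; (2,4):dx=+4,dy=+9->C; (2,5):dx=+1,dy=+3->C; (3,4):dx=+1,dy=+4->C
  (3,5):dx=-2,dy=-2->C; (4,5):dx=-3,dy=-6->C
Step 2: C = 9, D = 1, total pairs = 10.
Step 3: tau = (C - D)/(n(n-1)/2) = (9 - 1)/10 = 0.800000.
Step 4: Exact two-sided p-value (enumerate n! = 120 permutations of y under H0): p = 0.083333.
Step 5: alpha = 0.1. reject H0.

tau_b = 0.8000 (C=9, D=1), p = 0.083333, reject H0.


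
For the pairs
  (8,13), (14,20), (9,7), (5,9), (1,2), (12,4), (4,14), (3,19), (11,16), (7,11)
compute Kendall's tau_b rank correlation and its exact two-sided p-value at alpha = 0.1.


Step 1: Enumerate the 45 unordered pairs (i,j) with i<j and classify each by sign(x_j-x_i) * sign(y_j-y_i).
  (1,2):dx=+6,dy=+7->C; (1,3):dx=+1,dy=-6->D; (1,4):dx=-3,dy=-4->C; (1,5):dx=-7,dy=-11->C
  (1,6):dx=+4,dy=-9->D; (1,7):dx=-4,dy=+1->D; (1,8):dx=-5,dy=+6->D; (1,9):dx=+3,dy=+3->C
  (1,10):dx=-1,dy=-2->C; (2,3):dx=-5,dy=-13->C; (2,4):dx=-9,dy=-11->C; (2,5):dx=-13,dy=-18->C
  (2,6):dx=-2,dy=-16->C; (2,7):dx=-10,dy=-6->C; (2,8):dx=-11,dy=-1->C; (2,9):dx=-3,dy=-4->C
  (2,10):dx=-7,dy=-9->C; (3,4):dx=-4,dy=+2->D; (3,5):dx=-8,dy=-5->C; (3,6):dx=+3,dy=-3->D
  (3,7):dx=-5,dy=+7->D; (3,8):dx=-6,dy=+12->D; (3,9):dx=+2,dy=+9->C; (3,10):dx=-2,dy=+4->D
  (4,5):dx=-4,dy=-7->C; (4,6):dx=+7,dy=-5->D; (4,7):dx=-1,dy=+5->D; (4,8):dx=-2,dy=+10->D
  (4,9):dx=+6,dy=+7->C; (4,10):dx=+2,dy=+2->C; (5,6):dx=+11,dy=+2->C; (5,7):dx=+3,dy=+12->C
  (5,8):dx=+2,dy=+17->C; (5,9):dx=+10,dy=+14->C; (5,10):dx=+6,dy=+9->C; (6,7):dx=-8,dy=+10->D
  (6,8):dx=-9,dy=+15->D; (6,9):dx=-1,dy=+12->D; (6,10):dx=-5,dy=+7->D; (7,8):dx=-1,dy=+5->D
  (7,9):dx=+7,dy=+2->C; (7,10):dx=+3,dy=-3->D; (8,9):dx=+8,dy=-3->D; (8,10):dx=+4,dy=-8->D
  (9,10):dx=-4,dy=-5->C
Step 2: C = 25, D = 20, total pairs = 45.
Step 3: tau = (C - D)/(n(n-1)/2) = (25 - 20)/45 = 0.111111.
Step 4: Exact two-sided p-value (enumerate n! = 3628800 permutations of y under H0): p = 0.727490.
Step 5: alpha = 0.1. fail to reject H0.

tau_b = 0.1111 (C=25, D=20), p = 0.727490, fail to reject H0.


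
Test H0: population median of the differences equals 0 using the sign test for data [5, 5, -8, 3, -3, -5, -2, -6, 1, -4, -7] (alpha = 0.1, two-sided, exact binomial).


Step 1: Discard zero differences. Original n = 11; n_eff = number of nonzero differences = 11.
Nonzero differences (with sign): +5, +5, -8, +3, -3, -5, -2, -6, +1, -4, -7
Step 2: Count signs: positive = 4, negative = 7.
Step 3: Under H0: P(positive) = 0.5, so the number of positives S ~ Bin(11, 0.5).
Step 4: Two-sided exact p-value = sum of Bin(11,0.5) probabilities at or below the observed probability = 0.548828.
Step 5: alpha = 0.1. fail to reject H0.

n_eff = 11, pos = 4, neg = 7, p = 0.548828, fail to reject H0.


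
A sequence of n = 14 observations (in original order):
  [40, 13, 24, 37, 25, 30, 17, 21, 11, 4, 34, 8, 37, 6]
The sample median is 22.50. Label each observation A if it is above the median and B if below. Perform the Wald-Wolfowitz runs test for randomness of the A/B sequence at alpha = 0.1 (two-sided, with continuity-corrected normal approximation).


Step 1: Compute median = 22.50; label A = above, B = below.
Labels in order: ABAAAABBBBABAB  (n_A = 7, n_B = 7)
Step 2: Count runs R = 8.
Step 3: Under H0 (random ordering), E[R] = 2*n_A*n_B/(n_A+n_B) + 1 = 2*7*7/14 + 1 = 8.0000.
        Var[R] = 2*n_A*n_B*(2*n_A*n_B - n_A - n_B) / ((n_A+n_B)^2 * (n_A+n_B-1)) = 8232/2548 = 3.2308.
        SD[R] = 1.7974.
Step 4: R = E[R], so z = 0 with no continuity correction.
Step 5: Two-sided p-value via normal approximation = 2*(1 - Phi(|z|)) = 1.000000.
Step 6: alpha = 0.1. fail to reject H0.

R = 8, z = 0.0000, p = 1.000000, fail to reject H0.


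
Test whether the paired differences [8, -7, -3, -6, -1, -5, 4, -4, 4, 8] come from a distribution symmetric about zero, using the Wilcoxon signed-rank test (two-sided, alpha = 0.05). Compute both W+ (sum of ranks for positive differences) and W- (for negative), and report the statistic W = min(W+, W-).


Step 1: Drop any zero differences (none here) and take |d_i|.
|d| = [8, 7, 3, 6, 1, 5, 4, 4, 4, 8]
Step 2: Midrank |d_i| (ties get averaged ranks).
ranks: |8|->9.5, |7|->8, |3|->2, |6|->7, |1|->1, |5|->6, |4|->4, |4|->4, |4|->4, |8|->9.5
Step 3: Attach original signs; sum ranks with positive sign and with negative sign.
W+ = 9.5 + 4 + 4 + 9.5 = 27
W- = 8 + 2 + 7 + 1 + 6 + 4 = 28
(Check: W+ + W- = 55 should equal n(n+1)/2 = 55.)
Step 4: Test statistic W = min(W+, W-) = 27.
Step 5: Ties in |d|, so use the tie-corrected normal approximation.
        E[W] = n(n+1)/4 = 10*11/4 = 27.5.
        Tie groups: |d|=4 (t=3), |d|=8 (t=2); sum(t^3 - t) = 30.
        Var[W] = n(n+1)(2n+1)/24 - sum(t^3-t)/48 = 2310/24 - 30/48 = 95.625.
        z = (W - E[W]) / sqrt(Var[W]) = (27 - 27.5) / 9.7788 = -0.0511.
        Two-sided p = 2*Phi(z) = 0.959221.
Step 6: alpha = 0.05. fail to reject H0.

W+ = 27, W- = 28, W = min = 27, p = 0.959221, fail to reject H0.


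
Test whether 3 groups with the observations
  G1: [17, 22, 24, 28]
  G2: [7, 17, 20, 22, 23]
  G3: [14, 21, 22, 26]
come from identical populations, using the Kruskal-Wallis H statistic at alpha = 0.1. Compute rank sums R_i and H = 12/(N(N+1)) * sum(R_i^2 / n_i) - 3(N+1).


Step 1: Combine all N = 13 observations and assign midranks.
sorted (value, group, rank): (7,G2,1), (14,G3,2), (17,G1,3.5), (17,G2,3.5), (20,G2,5), (21,G3,6), (22,G1,8), (22,G2,8), (22,G3,8), (23,G2,10), (24,G1,11), (26,G3,12), (28,G1,13)
Step 2: Sum ranks within each group.
R_1 = 35.5 (n_1 = 4)
R_2 = 27.5 (n_2 = 5)
R_3 = 28 (n_3 = 4)
Step 3: H = 12/(N(N+1)) * sum(R_i^2/n_i) - 3(N+1)
     = 12/(13*14) * (35.5^2/4 + 27.5^2/5 + 28^2/4) - 3*14
     = 0.065934 * 662.312 - 42
     = 1.668956.
Step 4: Ties present; correction factor C = 1 - 30/(13^3 - 13) = 0.986264. Corrected H = 1.668956 / 0.986264 = 1.692201.
Step 5: Under H0, H ~ chi^2(2); p-value = 0.429085.
Step 6: alpha = 0.1. fail to reject H0.

H = 1.6922, df = 2, p = 0.429085, fail to reject H0.


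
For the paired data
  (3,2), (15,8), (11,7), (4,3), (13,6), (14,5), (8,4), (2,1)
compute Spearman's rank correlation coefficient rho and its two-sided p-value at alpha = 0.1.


Step 1: Rank x and y separately (midranks; no ties here).
rank(x): 3->2, 15->8, 11->5, 4->3, 13->6, 14->7, 8->4, 2->1
rank(y): 2->2, 8->8, 7->7, 3->3, 6->6, 5->5, 4->4, 1->1
Step 2: d_i = R_x(i) - R_y(i); compute d_i^2.
  (2-2)^2=0, (8-8)^2=0, (5-7)^2=4, (3-3)^2=0, (6-6)^2=0, (7-5)^2=4, (4-4)^2=0, (1-1)^2=0
sum(d^2) = 8.
Step 3: rho = 1 - 6*8 / (8*(8^2 - 1)) = 1 - 48/504 = 0.904762.
Step 4: Under H0, t = rho * sqrt((n-2)/(1-rho^2)) = 5.2034 ~ t(6).
Step 5: Two-sided p-value from the t-distribution with 6 df = 0.002008.
Step 6: alpha = 0.1. reject H0.

rho = 0.9048, p = 0.002008, reject H0 at alpha = 0.1.


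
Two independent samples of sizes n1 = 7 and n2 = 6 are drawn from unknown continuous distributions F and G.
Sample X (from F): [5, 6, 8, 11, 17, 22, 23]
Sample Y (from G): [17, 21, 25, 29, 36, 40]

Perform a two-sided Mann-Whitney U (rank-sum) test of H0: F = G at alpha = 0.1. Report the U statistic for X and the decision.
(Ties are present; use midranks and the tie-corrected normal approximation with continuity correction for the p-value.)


Step 1: Combine and sort all 13 observations; assign midranks.
sorted (value, group): (5,X), (6,X), (8,X), (11,X), (17,X), (17,Y), (21,Y), (22,X), (23,X), (25,Y), (29,Y), (36,Y), (40,Y)
ranks: 5->1, 6->2, 8->3, 11->4, 17->5.5, 17->5.5, 21->7, 22->8, 23->9, 25->10, 29->11, 36->12, 40->13
Step 2: Rank sum for X: R1 = 1 + 2 + 3 + 4 + 5.5 + 8 + 9 = 32.5.
Step 3: U_X = R1 - n1(n1+1)/2 = 32.5 - 7*8/2 = 32.5 - 28 = 4.5.
       U_Y = n1*n2 - U_X = 42 - 4.5 = 37.5.
Step 4: Ties are present, so use the tie-corrected normal approximation (with continuity correction) for the p-value.
Step 5: p-value = 0.022087; compare to alpha = 0.1. reject H0.

U_X = 4.5, p = 0.022087, reject H0 at alpha = 0.1.


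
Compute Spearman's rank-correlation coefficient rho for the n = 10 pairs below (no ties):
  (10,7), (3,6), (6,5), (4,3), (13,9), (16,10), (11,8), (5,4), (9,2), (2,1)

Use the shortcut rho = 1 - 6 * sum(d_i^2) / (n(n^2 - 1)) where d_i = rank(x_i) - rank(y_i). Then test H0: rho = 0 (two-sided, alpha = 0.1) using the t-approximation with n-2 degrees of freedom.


Step 1: Rank x and y separately (midranks; no ties here).
rank(x): 10->7, 3->2, 6->5, 4->3, 13->9, 16->10, 11->8, 5->4, 9->6, 2->1
rank(y): 7->7, 6->6, 5->5, 3->3, 9->9, 10->10, 8->8, 4->4, 2->2, 1->1
Step 2: d_i = R_x(i) - R_y(i); compute d_i^2.
  (7-7)^2=0, (2-6)^2=16, (5-5)^2=0, (3-3)^2=0, (9-9)^2=0, (10-10)^2=0, (8-8)^2=0, (4-4)^2=0, (6-2)^2=16, (1-1)^2=0
sum(d^2) = 32.
Step 3: rho = 1 - 6*32 / (10*(10^2 - 1)) = 1 - 192/990 = 0.806061.
Step 4: Under H0, t = rho * sqrt((n-2)/(1-rho^2)) = 3.8522 ~ t(8).
Step 5: Two-sided p-value from the t-distribution with 8 df = 0.004862.
Step 6: alpha = 0.1. reject H0.

rho = 0.8061, p = 0.004862, reject H0 at alpha = 0.1.


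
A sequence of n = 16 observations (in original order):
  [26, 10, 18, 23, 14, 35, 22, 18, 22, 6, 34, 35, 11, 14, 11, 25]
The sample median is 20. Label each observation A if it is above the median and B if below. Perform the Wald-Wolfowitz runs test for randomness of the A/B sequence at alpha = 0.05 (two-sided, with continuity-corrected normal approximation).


Step 1: Compute median = 20; label A = above, B = below.
Labels in order: ABBABAABABAABBBA  (n_A = 8, n_B = 8)
Step 2: Count runs R = 11.
Step 3: Under H0 (random ordering), E[R] = 2*n_A*n_B/(n_A+n_B) + 1 = 2*8*8/16 + 1 = 9.0000.
        Var[R] = 2*n_A*n_B*(2*n_A*n_B - n_A - n_B) / ((n_A+n_B)^2 * (n_A+n_B-1)) = 14336/3840 = 3.7333.
        SD[R] = 1.9322.
Step 4: Continuity-corrected z = (R - 0.5 - E[R]) / SD[R] = (11 - 0.5 - 9.0000) / 1.9322 = 0.7763.
Step 5: Two-sided p-value via normal approximation = 2*(1 - Phi(|z|)) = 0.437558.
Step 6: alpha = 0.05. fail to reject H0.

R = 11, z = 0.7763, p = 0.437558, fail to reject H0.


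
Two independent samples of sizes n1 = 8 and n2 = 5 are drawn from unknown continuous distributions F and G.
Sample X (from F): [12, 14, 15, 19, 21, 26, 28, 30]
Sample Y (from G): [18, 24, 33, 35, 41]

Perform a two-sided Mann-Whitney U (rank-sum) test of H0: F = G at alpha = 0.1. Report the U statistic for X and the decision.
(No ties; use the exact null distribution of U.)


Step 1: Combine and sort all 13 observations; assign midranks.
sorted (value, group): (12,X), (14,X), (15,X), (18,Y), (19,X), (21,X), (24,Y), (26,X), (28,X), (30,X), (33,Y), (35,Y), (41,Y)
ranks: 12->1, 14->2, 15->3, 18->4, 19->5, 21->6, 24->7, 26->8, 28->9, 30->10, 33->11, 35->12, 41->13
Step 2: Rank sum for X: R1 = 1 + 2 + 3 + 5 + 6 + 8 + 9 + 10 = 44.
Step 3: U_X = R1 - n1(n1+1)/2 = 44 - 8*9/2 = 44 - 36 = 8.
       U_Y = n1*n2 - U_X = 40 - 8 = 32.
Step 4: No ties, so the exact null distribution of U (based on enumerating the C(13,8) = 1287 equally likely rank assignments) gives the two-sided p-value.
Step 5: p-value = 0.093240; compare to alpha = 0.1. reject H0.

U_X = 8, p = 0.093240, reject H0 at alpha = 0.1.


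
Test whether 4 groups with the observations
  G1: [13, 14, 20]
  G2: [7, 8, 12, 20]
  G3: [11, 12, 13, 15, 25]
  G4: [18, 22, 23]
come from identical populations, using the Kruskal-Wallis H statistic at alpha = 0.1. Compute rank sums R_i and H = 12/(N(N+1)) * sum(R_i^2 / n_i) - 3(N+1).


Step 1: Combine all N = 15 observations and assign midranks.
sorted (value, group, rank): (7,G2,1), (8,G2,2), (11,G3,3), (12,G2,4.5), (12,G3,4.5), (13,G1,6.5), (13,G3,6.5), (14,G1,8), (15,G3,9), (18,G4,10), (20,G1,11.5), (20,G2,11.5), (22,G4,13), (23,G4,14), (25,G3,15)
Step 2: Sum ranks within each group.
R_1 = 26 (n_1 = 3)
R_2 = 19 (n_2 = 4)
R_3 = 38 (n_3 = 5)
R_4 = 37 (n_4 = 3)
Step 3: H = 12/(N(N+1)) * sum(R_i^2/n_i) - 3(N+1)
     = 12/(15*16) * (26^2/3 + 19^2/4 + 38^2/5 + 37^2/3) - 3*16
     = 0.050000 * 1060.72 - 48
     = 5.035833.
Step 4: Ties present; correction factor C = 1 - 18/(15^3 - 15) = 0.994643. Corrected H = 5.035833 / 0.994643 = 5.062956.
Step 5: Under H0, H ~ chi^2(3); p-value = 0.167245.
Step 6: alpha = 0.1. fail to reject H0.

H = 5.0630, df = 3, p = 0.167245, fail to reject H0.


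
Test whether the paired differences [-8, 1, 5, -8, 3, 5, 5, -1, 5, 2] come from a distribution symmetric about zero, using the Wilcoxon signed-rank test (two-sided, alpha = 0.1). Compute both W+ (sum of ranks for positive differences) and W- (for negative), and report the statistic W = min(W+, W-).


Step 1: Drop any zero differences (none here) and take |d_i|.
|d| = [8, 1, 5, 8, 3, 5, 5, 1, 5, 2]
Step 2: Midrank |d_i| (ties get averaged ranks).
ranks: |8|->9.5, |1|->1.5, |5|->6.5, |8|->9.5, |3|->4, |5|->6.5, |5|->6.5, |1|->1.5, |5|->6.5, |2|->3
Step 3: Attach original signs; sum ranks with positive sign and with negative sign.
W+ = 1.5 + 6.5 + 4 + 6.5 + 6.5 + 6.5 + 3 = 34.5
W- = 9.5 + 9.5 + 1.5 = 20.5
(Check: W+ + W- = 55 should equal n(n+1)/2 = 55.)
Step 4: Test statistic W = min(W+, W-) = 20.5.
Step 5: Ties in |d|, so use the tie-corrected normal approximation.
        E[W] = n(n+1)/4 = 10*11/4 = 27.5.
        Tie groups: |d|=1 (t=2), |d|=5 (t=4), |d|=8 (t=2); sum(t^3 - t) = 72.
        Var[W] = n(n+1)(2n+1)/24 - sum(t^3-t)/48 = 2310/24 - 72/48 = 94.75.
        z = (W - E[W]) / sqrt(Var[W]) = (20.5 - 27.5) / 9.7340 = -0.7191.
        Two-sided p = 2*Phi(z) = 0.472060.
Step 6: alpha = 0.1. fail to reject H0.

W+ = 34.5, W- = 20.5, W = min = 20.5, p = 0.472060, fail to reject H0.


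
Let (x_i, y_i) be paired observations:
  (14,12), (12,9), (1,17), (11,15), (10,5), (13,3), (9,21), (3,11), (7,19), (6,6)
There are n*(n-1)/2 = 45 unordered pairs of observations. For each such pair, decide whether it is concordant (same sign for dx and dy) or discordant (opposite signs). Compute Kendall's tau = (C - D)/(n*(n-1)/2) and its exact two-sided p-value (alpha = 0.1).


Step 1: Enumerate the 45 unordered pairs (i,j) with i<j and classify each by sign(x_j-x_i) * sign(y_j-y_i).
  (1,2):dx=-2,dy=-3->C; (1,3):dx=-13,dy=+5->D; (1,4):dx=-3,dy=+3->D; (1,5):dx=-4,dy=-7->C
  (1,6):dx=-1,dy=-9->C; (1,7):dx=-5,dy=+9->D; (1,8):dx=-11,dy=-1->C; (1,9):dx=-7,dy=+7->D
  (1,10):dx=-8,dy=-6->C; (2,3):dx=-11,dy=+8->D; (2,4):dx=-1,dy=+6->D; (2,5):dx=-2,dy=-4->C
  (2,6):dx=+1,dy=-6->D; (2,7):dx=-3,dy=+12->D; (2,8):dx=-9,dy=+2->D; (2,9):dx=-5,dy=+10->D
  (2,10):dx=-6,dy=-3->C; (3,4):dx=+10,dy=-2->D; (3,5):dx=+9,dy=-12->D; (3,6):dx=+12,dy=-14->D
  (3,7):dx=+8,dy=+4->C; (3,8):dx=+2,dy=-6->D; (3,9):dx=+6,dy=+2->C; (3,10):dx=+5,dy=-11->D
  (4,5):dx=-1,dy=-10->C; (4,6):dx=+2,dy=-12->D; (4,7):dx=-2,dy=+6->D; (4,8):dx=-8,dy=-4->C
  (4,9):dx=-4,dy=+4->D; (4,10):dx=-5,dy=-9->C; (5,6):dx=+3,dy=-2->D; (5,7):dx=-1,dy=+16->D
  (5,8):dx=-7,dy=+6->D; (5,9):dx=-3,dy=+14->D; (5,10):dx=-4,dy=+1->D; (6,7):dx=-4,dy=+18->D
  (6,8):dx=-10,dy=+8->D; (6,9):dx=-6,dy=+16->D; (6,10):dx=-7,dy=+3->D; (7,8):dx=-6,dy=-10->C
  (7,9):dx=-2,dy=-2->C; (7,10):dx=-3,dy=-15->C; (8,9):dx=+4,dy=+8->C; (8,10):dx=+3,dy=-5->D
  (9,10):dx=-1,dy=-13->C
Step 2: C = 17, D = 28, total pairs = 45.
Step 3: tau = (C - D)/(n(n-1)/2) = (17 - 28)/45 = -0.244444.
Step 4: Exact two-sided p-value (enumerate n! = 3628800 permutations of y under H0): p = 0.380720.
Step 5: alpha = 0.1. fail to reject H0.

tau_b = -0.2444 (C=17, D=28), p = 0.380720, fail to reject H0.


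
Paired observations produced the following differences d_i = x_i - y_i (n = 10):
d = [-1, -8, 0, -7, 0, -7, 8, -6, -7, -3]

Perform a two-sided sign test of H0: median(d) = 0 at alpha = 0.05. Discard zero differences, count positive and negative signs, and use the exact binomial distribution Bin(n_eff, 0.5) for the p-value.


Step 1: Discard zero differences. Original n = 10; n_eff = number of nonzero differences = 8.
Nonzero differences (with sign): -1, -8, -7, -7, +8, -6, -7, -3
Step 2: Count signs: positive = 1, negative = 7.
Step 3: Under H0: P(positive) = 0.5, so the number of positives S ~ Bin(8, 0.5).
Step 4: Two-sided exact p-value = sum of Bin(8,0.5) probabilities at or below the observed probability = 0.070312.
Step 5: alpha = 0.05. fail to reject H0.

n_eff = 8, pos = 1, neg = 7, p = 0.070312, fail to reject H0.


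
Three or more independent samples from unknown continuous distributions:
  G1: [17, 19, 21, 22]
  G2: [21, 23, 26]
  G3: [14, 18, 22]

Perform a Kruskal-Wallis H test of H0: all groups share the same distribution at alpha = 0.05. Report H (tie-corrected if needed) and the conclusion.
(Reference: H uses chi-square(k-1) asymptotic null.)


Step 1: Combine all N = 10 observations and assign midranks.
sorted (value, group, rank): (14,G3,1), (17,G1,2), (18,G3,3), (19,G1,4), (21,G1,5.5), (21,G2,5.5), (22,G1,7.5), (22,G3,7.5), (23,G2,9), (26,G2,10)
Step 2: Sum ranks within each group.
R_1 = 19 (n_1 = 4)
R_2 = 24.5 (n_2 = 3)
R_3 = 11.5 (n_3 = 3)
Step 3: H = 12/(N(N+1)) * sum(R_i^2/n_i) - 3(N+1)
     = 12/(10*11) * (19^2/4 + 24.5^2/3 + 11.5^2/3) - 3*11
     = 0.109091 * 334.417 - 33
     = 3.481818.
Step 4: Ties present; correction factor C = 1 - 12/(10^3 - 10) = 0.987879. Corrected H = 3.481818 / 0.987879 = 3.524540.
Step 5: Under H0, H ~ chi^2(2); p-value = 0.171655.
Step 6: alpha = 0.05. fail to reject H0.

H = 3.5245, df = 2, p = 0.171655, fail to reject H0.


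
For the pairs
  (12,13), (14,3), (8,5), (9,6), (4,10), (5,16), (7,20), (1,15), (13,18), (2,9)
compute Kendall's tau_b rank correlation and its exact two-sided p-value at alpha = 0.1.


Step 1: Enumerate the 45 unordered pairs (i,j) with i<j and classify each by sign(x_j-x_i) * sign(y_j-y_i).
  (1,2):dx=+2,dy=-10->D; (1,3):dx=-4,dy=-8->C; (1,4):dx=-3,dy=-7->C; (1,5):dx=-8,dy=-3->C
  (1,6):dx=-7,dy=+3->D; (1,7):dx=-5,dy=+7->D; (1,8):dx=-11,dy=+2->D; (1,9):dx=+1,dy=+5->C
  (1,10):dx=-10,dy=-4->C; (2,3):dx=-6,dy=+2->D; (2,4):dx=-5,dy=+3->D; (2,5):dx=-10,dy=+7->D
  (2,6):dx=-9,dy=+13->D; (2,7):dx=-7,dy=+17->D; (2,8):dx=-13,dy=+12->D; (2,9):dx=-1,dy=+15->D
  (2,10):dx=-12,dy=+6->D; (3,4):dx=+1,dy=+1->C; (3,5):dx=-4,dy=+5->D; (3,6):dx=-3,dy=+11->D
  (3,7):dx=-1,dy=+15->D; (3,8):dx=-7,dy=+10->D; (3,9):dx=+5,dy=+13->C; (3,10):dx=-6,dy=+4->D
  (4,5):dx=-5,dy=+4->D; (4,6):dx=-4,dy=+10->D; (4,7):dx=-2,dy=+14->D; (4,8):dx=-8,dy=+9->D
  (4,9):dx=+4,dy=+12->C; (4,10):dx=-7,dy=+3->D; (5,6):dx=+1,dy=+6->C; (5,7):dx=+3,dy=+10->C
  (5,8):dx=-3,dy=+5->D; (5,9):dx=+9,dy=+8->C; (5,10):dx=-2,dy=-1->C; (6,7):dx=+2,dy=+4->C
  (6,8):dx=-4,dy=-1->C; (6,9):dx=+8,dy=+2->C; (6,10):dx=-3,dy=-7->C; (7,8):dx=-6,dy=-5->C
  (7,9):dx=+6,dy=-2->D; (7,10):dx=-5,dy=-11->C; (8,9):dx=+12,dy=+3->C; (8,10):dx=+1,dy=-6->D
  (9,10):dx=-11,dy=-9->C
Step 2: C = 20, D = 25, total pairs = 45.
Step 3: tau = (C - D)/(n(n-1)/2) = (20 - 25)/45 = -0.111111.
Step 4: Exact two-sided p-value (enumerate n! = 3628800 permutations of y under H0): p = 0.727490.
Step 5: alpha = 0.1. fail to reject H0.

tau_b = -0.1111 (C=20, D=25), p = 0.727490, fail to reject H0.


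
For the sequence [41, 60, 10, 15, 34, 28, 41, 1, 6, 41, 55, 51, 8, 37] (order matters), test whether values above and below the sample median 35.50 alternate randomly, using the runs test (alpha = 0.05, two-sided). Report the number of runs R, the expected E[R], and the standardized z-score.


Step 1: Compute median = 35.50; label A = above, B = below.
Labels in order: AABBBBABBAAABA  (n_A = 7, n_B = 7)
Step 2: Count runs R = 7.
Step 3: Under H0 (random ordering), E[R] = 2*n_A*n_B/(n_A+n_B) + 1 = 2*7*7/14 + 1 = 8.0000.
        Var[R] = 2*n_A*n_B*(2*n_A*n_B - n_A - n_B) / ((n_A+n_B)^2 * (n_A+n_B-1)) = 8232/2548 = 3.2308.
        SD[R] = 1.7974.
Step 4: Continuity-corrected z = (R + 0.5 - E[R]) / SD[R] = (7 + 0.5 - 8.0000) / 1.7974 = -0.2782.
Step 5: Two-sided p-value via normal approximation = 2*(1 - Phi(|z|)) = 0.780879.
Step 6: alpha = 0.05. fail to reject H0.

R = 7, z = -0.2782, p = 0.780879, fail to reject H0.


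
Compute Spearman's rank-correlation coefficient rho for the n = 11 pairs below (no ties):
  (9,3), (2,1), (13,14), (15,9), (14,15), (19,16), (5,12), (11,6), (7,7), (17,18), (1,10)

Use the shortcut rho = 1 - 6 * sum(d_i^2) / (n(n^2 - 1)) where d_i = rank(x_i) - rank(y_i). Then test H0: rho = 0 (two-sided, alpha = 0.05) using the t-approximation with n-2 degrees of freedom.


Step 1: Rank x and y separately (midranks; no ties here).
rank(x): 9->5, 2->2, 13->7, 15->9, 14->8, 19->11, 5->3, 11->6, 7->4, 17->10, 1->1
rank(y): 3->2, 1->1, 14->8, 9->5, 15->9, 16->10, 12->7, 6->3, 7->4, 18->11, 10->6
Step 2: d_i = R_x(i) - R_y(i); compute d_i^2.
  (5-2)^2=9, (2-1)^2=1, (7-8)^2=1, (9-5)^2=16, (8-9)^2=1, (11-10)^2=1, (3-7)^2=16, (6-3)^2=9, (4-4)^2=0, (10-11)^2=1, (1-6)^2=25
sum(d^2) = 80.
Step 3: rho = 1 - 6*80 / (11*(11^2 - 1)) = 1 - 480/1320 = 0.636364.
Step 4: Under H0, t = rho * sqrt((n-2)/(1-rho^2)) = 2.4749 ~ t(9).
Step 5: Two-sided p-value from the t-distribution with 9 df = 0.035287.
Step 6: alpha = 0.05. reject H0.

rho = 0.6364, p = 0.035287, reject H0 at alpha = 0.05.


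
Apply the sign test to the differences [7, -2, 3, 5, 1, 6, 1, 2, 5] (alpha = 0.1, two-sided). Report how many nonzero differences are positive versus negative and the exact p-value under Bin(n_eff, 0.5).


Step 1: Discard zero differences. Original n = 9; n_eff = number of nonzero differences = 9.
Nonzero differences (with sign): +7, -2, +3, +5, +1, +6, +1, +2, +5
Step 2: Count signs: positive = 8, negative = 1.
Step 3: Under H0: P(positive) = 0.5, so the number of positives S ~ Bin(9, 0.5).
Step 4: Two-sided exact p-value = sum of Bin(9,0.5) probabilities at or below the observed probability = 0.039062.
Step 5: alpha = 0.1. reject H0.

n_eff = 9, pos = 8, neg = 1, p = 0.039062, reject H0.


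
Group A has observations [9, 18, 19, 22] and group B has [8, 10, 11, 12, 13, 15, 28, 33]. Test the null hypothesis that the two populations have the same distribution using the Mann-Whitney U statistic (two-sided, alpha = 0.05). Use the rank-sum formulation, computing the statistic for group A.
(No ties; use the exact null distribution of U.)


Step 1: Combine and sort all 12 observations; assign midranks.
sorted (value, group): (8,Y), (9,X), (10,Y), (11,Y), (12,Y), (13,Y), (15,Y), (18,X), (19,X), (22,X), (28,Y), (33,Y)
ranks: 8->1, 9->2, 10->3, 11->4, 12->5, 13->6, 15->7, 18->8, 19->9, 22->10, 28->11, 33->12
Step 2: Rank sum for X: R1 = 2 + 8 + 9 + 10 = 29.
Step 3: U_X = R1 - n1(n1+1)/2 = 29 - 4*5/2 = 29 - 10 = 19.
       U_Y = n1*n2 - U_X = 32 - 19 = 13.
Step 4: No ties, so the exact null distribution of U (based on enumerating the C(12,4) = 495 equally likely rank assignments) gives the two-sided p-value.
Step 5: p-value = 0.682828; compare to alpha = 0.05. fail to reject H0.

U_X = 19, p = 0.682828, fail to reject H0 at alpha = 0.05.


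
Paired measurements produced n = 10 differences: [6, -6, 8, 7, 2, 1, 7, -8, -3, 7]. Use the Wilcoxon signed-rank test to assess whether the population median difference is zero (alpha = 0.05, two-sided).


Step 1: Drop any zero differences (none here) and take |d_i|.
|d| = [6, 6, 8, 7, 2, 1, 7, 8, 3, 7]
Step 2: Midrank |d_i| (ties get averaged ranks).
ranks: |6|->4.5, |6|->4.5, |8|->9.5, |7|->7, |2|->2, |1|->1, |7|->7, |8|->9.5, |3|->3, |7|->7
Step 3: Attach original signs; sum ranks with positive sign and with negative sign.
W+ = 4.5 + 9.5 + 7 + 2 + 1 + 7 + 7 = 38
W- = 4.5 + 9.5 + 3 = 17
(Check: W+ + W- = 55 should equal n(n+1)/2 = 55.)
Step 4: Test statistic W = min(W+, W-) = 17.
Step 5: Ties in |d|, so use the tie-corrected normal approximation.
        E[W] = n(n+1)/4 = 10*11/4 = 27.5.
        Tie groups: |d|=6 (t=2), |d|=7 (t=3), |d|=8 (t=2); sum(t^3 - t) = 36.
        Var[W] = n(n+1)(2n+1)/24 - sum(t^3-t)/48 = 2310/24 - 36/48 = 95.5.
        z = (W - E[W]) / sqrt(Var[W]) = (17 - 27.5) / 9.7724 = -1.0745.
        Two-sided p = 2*Phi(z) = 0.282619.
Step 6: alpha = 0.05. fail to reject H0.

W+ = 38, W- = 17, W = min = 17, p = 0.282619, fail to reject H0.


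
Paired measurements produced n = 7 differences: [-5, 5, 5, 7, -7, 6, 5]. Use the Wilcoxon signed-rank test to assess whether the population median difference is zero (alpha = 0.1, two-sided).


Step 1: Drop any zero differences (none here) and take |d_i|.
|d| = [5, 5, 5, 7, 7, 6, 5]
Step 2: Midrank |d_i| (ties get averaged ranks).
ranks: |5|->2.5, |5|->2.5, |5|->2.5, |7|->6.5, |7|->6.5, |6|->5, |5|->2.5
Step 3: Attach original signs; sum ranks with positive sign and with negative sign.
W+ = 2.5 + 2.5 + 6.5 + 5 + 2.5 = 19
W- = 2.5 + 6.5 = 9
(Check: W+ + W- = 28 should equal n(n+1)/2 = 28.)
Step 4: Test statistic W = min(W+, W-) = 9.
Step 5: Ties in |d|, so use the tie-corrected normal approximation.
        E[W] = n(n+1)/4 = 7*8/4 = 14.
        Tie groups: |d|=5 (t=4), |d|=7 (t=2); sum(t^3 - t) = 66.
        Var[W] = n(n+1)(2n+1)/24 - sum(t^3-t)/48 = 840/24 - 66/48 = 33.625.
        z = (W - E[W]) / sqrt(Var[W]) = (9 - 14) / 5.7987 = -0.8623.
        Two-sided p = 2*Phi(z) = 0.388544.
Step 6: alpha = 0.1. fail to reject H0.

W+ = 19, W- = 9, W = min = 9, p = 0.388544, fail to reject H0.
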